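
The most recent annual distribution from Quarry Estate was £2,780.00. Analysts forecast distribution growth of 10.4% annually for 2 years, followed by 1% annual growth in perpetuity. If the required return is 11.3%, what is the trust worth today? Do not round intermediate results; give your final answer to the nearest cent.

D_1 = 3069.12000
D_2 = 3388.30848
Terminal value at year 2: TV = D_2×(1+g_2)/(r−g_2) = 3422.19156/0.103 = 33225.16082
P_0 = D_1/(1+r)^1 + D_2/(1+r)^2 + TV/(1+r)^2
    = 2757.52022 + 2735.22221 + 26821.11098 = 32313.85340

£32313.85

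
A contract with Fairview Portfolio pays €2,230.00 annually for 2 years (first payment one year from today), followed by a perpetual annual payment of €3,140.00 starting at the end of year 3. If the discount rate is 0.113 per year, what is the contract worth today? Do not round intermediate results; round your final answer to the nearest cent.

PV of 2-year annuity: €2,230.00 × [1 − (1+0.113)^−2] / 0.113 = 3803.76810
Perpetuity value at year 2: €3,140.00 / 0.113 = 27787.61062
PV of perpetuity: 27787.61062 / (1+0.113)^2 = 22431.63222
Total PV = 3803.76810 + 22431.63222 = 26235.40032

€26235.40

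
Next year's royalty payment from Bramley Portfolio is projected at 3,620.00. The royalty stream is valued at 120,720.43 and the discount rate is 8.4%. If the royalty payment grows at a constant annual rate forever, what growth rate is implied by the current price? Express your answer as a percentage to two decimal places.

5.40%

P = D₁/(r−g) ⇒ g = r − D₁/P = 0.084 − 3,620.00/120,720.43 = 0.054013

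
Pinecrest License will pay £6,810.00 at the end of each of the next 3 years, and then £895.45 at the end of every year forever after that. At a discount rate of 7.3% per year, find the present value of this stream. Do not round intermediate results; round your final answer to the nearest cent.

PV of 3-year annuity: £6,810.00 × [1 − (1+0.073)^−3] / 0.073 = 17774.08675
Perpetuity value at year 3: £895.45 / 0.073 = 12266.43836
PV of perpetuity: 12266.43836 / (1+0.073)^3 = 9929.31560
Total PV = 17774.08675 + 9929.31560 = 27703.40234

£27703.40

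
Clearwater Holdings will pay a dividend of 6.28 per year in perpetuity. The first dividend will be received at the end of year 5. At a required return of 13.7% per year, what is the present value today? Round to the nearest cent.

Value at end of year 4: C / r = 6.28 / 0.137 = 45.8394
Discount to today: PV = 45.8394 / (1 + 0.137)^4 = 45.8394 / 1.671252 = 27.43

27.43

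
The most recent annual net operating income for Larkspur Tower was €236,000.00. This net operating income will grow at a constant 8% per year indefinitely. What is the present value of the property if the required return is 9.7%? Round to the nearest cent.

D₁ = D₀ × (1 + g) = €236,000.00 × 1.08 = €254,880.0000
Growing perpetuity: P = D₁ / (r − g) = €254,880.0000 / (0.097 − 0.08) = €14,992,941.18

€14992941.18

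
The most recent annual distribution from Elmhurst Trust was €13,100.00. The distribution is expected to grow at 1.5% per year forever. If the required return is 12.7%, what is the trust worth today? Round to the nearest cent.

D₁ = D₀ × (1 + g) = €13,100.00 × 1.015 = €13,296.5000
Growing perpetuity: P = D₁ / (r − g) = €13,296.5000 / (0.127 − 0.015) = €118,718.75

€118718.75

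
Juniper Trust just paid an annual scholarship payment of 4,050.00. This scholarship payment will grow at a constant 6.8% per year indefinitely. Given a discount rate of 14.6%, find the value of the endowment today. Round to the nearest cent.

D₁ = D₀ × (1 + g) = 4,050.00 × 1.068 = 4,325.4000
Growing perpetuity: P = D₁ / (r − g) = 4,325.4000 / (0.146 − 0.068) = 55,453.85

55453.85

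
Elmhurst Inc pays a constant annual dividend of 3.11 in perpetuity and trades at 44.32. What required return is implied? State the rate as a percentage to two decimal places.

7.02%

P = C/r ⇒ r = C/P = 3.11/44.32 = 0.070171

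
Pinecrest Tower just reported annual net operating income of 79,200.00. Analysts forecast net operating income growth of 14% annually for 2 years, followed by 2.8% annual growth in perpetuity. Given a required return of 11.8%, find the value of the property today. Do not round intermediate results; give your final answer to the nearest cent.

1103699.46

D_1 = 90288.00000
D_2 = 102928.32000
Terminal value at year 2: TV = D_2×(1+g_2)/(r−g_2) = 105810.31296/0.09 = 1175670.14400
P_0 = D_1/(1+r)^1 + D_2/(1+r)^2 + TV/(1+r)^2
    = 80758.49732 + 82347.66274 + 940593.30327 = 1103699.46333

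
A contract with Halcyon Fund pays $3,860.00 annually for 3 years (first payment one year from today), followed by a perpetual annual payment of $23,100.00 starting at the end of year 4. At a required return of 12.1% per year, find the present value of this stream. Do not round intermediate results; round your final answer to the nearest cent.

$144777.15

PV of 3-year annuity: $3,860.00 × [1 − (1+0.121)^−3] / 0.121 = 9255.16050
Perpetuity value at year 3: $23,100.00 / 0.121 = 190909.09091
PV of perpetuity: 190909.09091 / (1+0.121)^3 = 135521.99050
Total PV = 9255.16050 + 135521.99050 = 144777.15100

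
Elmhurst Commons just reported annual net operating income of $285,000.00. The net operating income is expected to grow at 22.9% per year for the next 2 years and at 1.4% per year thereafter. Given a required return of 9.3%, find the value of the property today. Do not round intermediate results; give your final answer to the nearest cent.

D_1 = 350265.00000
D_2 = 430475.68500
Terminal value at year 2: TV = D_2×(1+g_2)/(r−g_2) = 436502.34459/0.079 = 5525346.13405
P_0 = D_1/(1+r)^1 + D_2/(1+r)^2 + TV/(1+r)^2
    = 320462.03111 + 360336.53818 + 4625079.11031 = 5305877.67960

$5305877.68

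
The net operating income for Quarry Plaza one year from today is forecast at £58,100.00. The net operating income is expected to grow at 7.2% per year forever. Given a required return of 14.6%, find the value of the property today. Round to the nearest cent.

£785135.14

Growing perpetuity: P = D₁ / (r − g) = £58,100.0000 / (0.146 − 0.072) = £785,135.14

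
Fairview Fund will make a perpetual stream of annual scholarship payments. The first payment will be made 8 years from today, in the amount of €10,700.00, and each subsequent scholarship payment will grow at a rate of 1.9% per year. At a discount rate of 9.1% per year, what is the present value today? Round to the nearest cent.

€80775.20

Value at end of year 7: C₁ / (r − g) = €10,700.00 / (0.091 − 0.019) = €148,611.1111
Discount to today: PV = €148,611.1111 / (1 + 0.091)^7 = €148,611.1111 / 1.839811 = €80,775.20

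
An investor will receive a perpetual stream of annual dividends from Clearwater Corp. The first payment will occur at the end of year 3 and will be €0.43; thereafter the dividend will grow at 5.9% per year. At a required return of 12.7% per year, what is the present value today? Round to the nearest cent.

Value at end of year 2: C₁ / (r − g) = €0.43 / (0.127 − 0.059) = €6.3235
Discount to today: PV = €6.3235 / (1 + 0.127)^2 = €6.3235 / 1.270129 = €4.98

€4.98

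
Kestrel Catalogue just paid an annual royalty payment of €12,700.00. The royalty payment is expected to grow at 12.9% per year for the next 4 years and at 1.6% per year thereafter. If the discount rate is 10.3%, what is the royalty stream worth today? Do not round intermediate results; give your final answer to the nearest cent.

€216664.12

D_1 = 14338.30000
D_2 = 16187.94070
D_3 = 18276.18505
D_4 = 20633.81292
Terminal value at year 4: TV = D_4×(1+g_2)/(r−g_2) = 20963.95393/0.087 = 240964.98768
P_0 = D_1/(1+r)^1 + D_2/(1+r)^2 + D_3/(1+r)^3 + D_4/(1+r)^4 + TV/(1+r)^4
    = 12999.36537 + 13305.78740 + 13619.43243 + 13940.47073 + 162799.06048 = 216664.11640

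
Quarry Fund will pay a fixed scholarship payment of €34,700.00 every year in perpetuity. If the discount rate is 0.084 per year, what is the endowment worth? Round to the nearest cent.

€413095.24

Level perpetuity: PV = C / r = €34,700.00 / 0.084 = €413,095.24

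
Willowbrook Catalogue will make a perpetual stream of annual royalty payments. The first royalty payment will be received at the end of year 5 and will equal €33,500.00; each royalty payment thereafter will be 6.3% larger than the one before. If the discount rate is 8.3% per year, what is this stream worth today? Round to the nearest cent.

Value at end of year 4: C₁ / (r − g) = €33,500.00 / (0.083 − 0.063) = €1,675,000.0000
Discount to today: PV = €1,675,000.0000 / (1 + 0.083)^4 = €1,675,000.0000 / 1.375669 = €1,217,589.75

€1217589.75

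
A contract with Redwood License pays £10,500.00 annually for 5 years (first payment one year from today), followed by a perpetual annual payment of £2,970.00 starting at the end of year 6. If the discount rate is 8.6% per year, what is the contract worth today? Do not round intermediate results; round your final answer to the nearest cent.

PV of 5-year annuity: £10,500.00 × [1 − (1+0.086)^−5] / 0.086 = 41268.76614
Perpetuity value at year 5: £2,970.00 / 0.086 = 34534.88372
PV of perpetuity: 34534.88372 / (1+0.086)^5 = 22861.71844
Total PV = 41268.76614 + 22861.71844 = 64130.48458

£64130.48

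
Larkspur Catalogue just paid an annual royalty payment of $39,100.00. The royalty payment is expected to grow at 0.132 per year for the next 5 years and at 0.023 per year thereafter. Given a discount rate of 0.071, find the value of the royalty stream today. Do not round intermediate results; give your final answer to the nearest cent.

D_1 = 44261.20000
D_2 = 50103.67840
D_3 = 56717.36395
D_4 = 64204.05599
D_5 = 72678.99138
Terminal value at year 5: TV = D_5×(1+g_2)/(r−g_2) = 74350.60818/0.048 = 1548971.00380
P_0 = D_1/(1+r)^1 + D_2/(1+r)^2 + D_3/(1+r)^3 + D_4/(1+r)^4 + D_5/(1+r)^5 + TV/(1+r)^5
    = 41326.98413 + 43680.80862 + 46168.69781 + 48798.28751 + 51577.64842 + 1099248.63204 = 1330801.05853

$1330801.06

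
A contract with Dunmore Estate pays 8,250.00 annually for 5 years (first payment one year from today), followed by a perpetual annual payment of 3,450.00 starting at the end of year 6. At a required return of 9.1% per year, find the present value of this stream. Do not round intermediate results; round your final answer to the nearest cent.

56534.07

PV of 5-year annuity: 8,250.00 × [1 − (1+0.091)^−5] / 0.091 = 32006.53340
Perpetuity value at year 5: 3,450.00 / 0.091 = 37912.08791
PV of perpetuity: 37912.08791 / (1+0.091)^5 = 24527.53758
Total PV = 32006.53340 + 24527.53758 = 56534.07098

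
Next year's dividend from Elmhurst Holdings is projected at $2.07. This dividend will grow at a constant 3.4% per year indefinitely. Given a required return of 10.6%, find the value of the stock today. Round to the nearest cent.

$28.75

Growing perpetuity: P = D₁ / (r − g) = $2.0700 / (0.106 − 0.034) = $28.75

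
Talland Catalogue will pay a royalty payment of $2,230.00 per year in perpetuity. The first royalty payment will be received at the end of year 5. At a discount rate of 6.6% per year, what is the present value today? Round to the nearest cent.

$26165.68

Value at end of year 4: C / r = $2,230.00 / 0.066 = $33,787.8788
Discount to today: PV = $33,787.8788 / (1 + 0.066)^4 = $33,787.8788 / 1.291305 = $26,165.68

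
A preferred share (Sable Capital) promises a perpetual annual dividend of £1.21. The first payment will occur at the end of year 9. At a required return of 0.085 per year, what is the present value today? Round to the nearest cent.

Value at end of year 8: C / r = £1.21 / 0.085 = £14.2353
Discount to today: PV = £14.2353 / (1 + 0.085)^8 = £14.2353 / 1.920604 = £7.41

£7.41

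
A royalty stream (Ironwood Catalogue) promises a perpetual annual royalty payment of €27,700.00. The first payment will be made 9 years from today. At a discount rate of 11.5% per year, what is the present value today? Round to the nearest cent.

€100828.43

Value at end of year 8: C / r = €27,700.00 / 0.115 = €240,869.5652
Discount to today: PV = €240,869.5652 / (1 + 0.115)^8 = €240,869.5652 / 2.388905 = €100,828.43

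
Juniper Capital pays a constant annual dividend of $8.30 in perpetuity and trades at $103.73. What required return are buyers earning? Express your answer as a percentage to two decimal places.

P = C/r ⇒ r = C/P = $8.30/$103.73 = 0.080015

8.00%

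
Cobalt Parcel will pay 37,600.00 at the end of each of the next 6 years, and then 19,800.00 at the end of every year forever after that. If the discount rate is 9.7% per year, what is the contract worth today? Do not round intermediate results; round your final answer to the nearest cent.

PV of 6-year annuity: 37,600.00 × [1 − (1+0.097)^−6] / 0.097 = 165207.58112
Perpetuity value at year 6: 19,800.00 / 0.097 = 204123.71134
PV of perpetuity: 204123.71134 / (1+0.097)^6 = 117126.10214
Total PV = 165207.58112 + 117126.10214 = 282333.68325

282333.68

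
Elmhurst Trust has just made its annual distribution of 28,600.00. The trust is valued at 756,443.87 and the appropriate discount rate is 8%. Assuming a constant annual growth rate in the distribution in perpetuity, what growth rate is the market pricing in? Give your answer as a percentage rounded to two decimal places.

P = D₀(1+g)/(r−g) ⇒ P(r−g) = D₀(1+g) ⇒ g(P+D₀) = P·r − D₀
g = (P·r − D₀)/(P + D₀) = (756,443.87×0.08 − 28,600.00) / (756,443.87 + 28,600.00) = 0.040654

4.07%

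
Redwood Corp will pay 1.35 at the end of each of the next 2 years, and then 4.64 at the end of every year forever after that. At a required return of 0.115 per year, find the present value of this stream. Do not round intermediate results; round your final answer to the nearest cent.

34.75

PV of 2-year annuity: 1.35 × [1 − (1+0.115)^−2] / 0.115 = 2.29665
Perpetuity value at year 2: 4.64 / 0.115 = 40.34783
PV of perpetuity: 40.34783 / (1+0.115)^2 = 32.45416
Total PV = 2.29665 + 32.45416 = 34.75081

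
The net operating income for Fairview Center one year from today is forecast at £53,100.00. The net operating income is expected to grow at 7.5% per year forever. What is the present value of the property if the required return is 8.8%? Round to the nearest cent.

£4084615.38

Growing perpetuity: P = D₁ / (r − g) = £53,100.0000 / (0.088 − 0.075) = £4,084,615.38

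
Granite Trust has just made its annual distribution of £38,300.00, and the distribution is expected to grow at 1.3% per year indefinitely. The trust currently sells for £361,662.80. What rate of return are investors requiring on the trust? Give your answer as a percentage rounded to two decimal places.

12.03%

D₁ = £38,300.00 × 1.013 = £38,797.9000
P = D₁/(r − g) ⇒ r = D₁/P + g = £38,797.9000/£361,662.80 + 0.013 = 0.107276 + 0.013 = 0.120276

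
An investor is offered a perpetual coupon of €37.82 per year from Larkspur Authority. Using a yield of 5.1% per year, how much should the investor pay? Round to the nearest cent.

Level perpetuity: PV = C / r = €37.82 / 0.051 = €741.57

€741.57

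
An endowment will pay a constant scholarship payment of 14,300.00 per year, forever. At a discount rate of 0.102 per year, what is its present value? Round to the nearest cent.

Level perpetuity: PV = C / r = 14,300.00 / 0.102 = 140,196.08

140196.08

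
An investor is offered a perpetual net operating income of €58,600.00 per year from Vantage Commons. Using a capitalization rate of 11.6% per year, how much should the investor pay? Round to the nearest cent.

Level perpetuity: PV = C / r = €58,600.00 / 0.116 = €505,172.41

€505172.41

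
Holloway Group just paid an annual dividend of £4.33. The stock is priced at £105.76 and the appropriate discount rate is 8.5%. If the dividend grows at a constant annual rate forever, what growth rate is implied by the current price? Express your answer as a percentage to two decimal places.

4.23%

P = D₀(1+g)/(r−g) ⇒ P(r−g) = D₀(1+g) ⇒ g(P+D₀) = P·r − D₀
g = (P·r − D₀)/(P + D₀) = (£105.76×0.085 − £4.33) / (£105.76 + £4.33) = 0.042325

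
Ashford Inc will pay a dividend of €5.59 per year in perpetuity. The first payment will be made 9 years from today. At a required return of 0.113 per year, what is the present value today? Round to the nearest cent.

€21.01

Value at end of year 8: C / r = €5.59 / 0.113 = €49.4690
Discount to today: PV = €49.4690 / (1 + 0.113)^8 = €49.4690 / 2.354840 = €21.01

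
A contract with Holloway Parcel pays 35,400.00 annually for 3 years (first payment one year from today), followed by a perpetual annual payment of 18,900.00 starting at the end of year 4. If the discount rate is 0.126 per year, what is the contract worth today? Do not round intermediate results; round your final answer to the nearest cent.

PV of 3-year annuity: 35,400.00 × [1 − (1+0.126)^−3] / 0.126 = 84155.80162
Perpetuity value at year 3: 18,900.00 / 0.126 = 150000.00000
PV of perpetuity: 150000.00000 / (1+0.126)^3 = 105069.36015
Total PV = 84155.80162 + 105069.36015 = 189225.16177

189225.16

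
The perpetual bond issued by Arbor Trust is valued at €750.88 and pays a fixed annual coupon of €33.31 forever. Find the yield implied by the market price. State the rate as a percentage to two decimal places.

4.44%

P = C/r ⇒ r = C/P = €33.31/€750.88 = 0.044361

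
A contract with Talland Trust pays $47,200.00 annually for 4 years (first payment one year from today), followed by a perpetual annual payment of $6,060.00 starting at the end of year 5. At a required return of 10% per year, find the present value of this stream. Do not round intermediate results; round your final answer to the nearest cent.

$191008.26

PV of 4-year annuity: $47,200.00 × [1 − (1+0.1)^−4] / 0.1 = 149617.64907
Perpetuity value at year 4: $6,060.00 / 0.1 = 60600.00000
PV of perpetuity: 60600.00000 / (1+0.1)^4 = 41390.61540
Total PV = 149617.64907 + 41390.61540 = 191008.26446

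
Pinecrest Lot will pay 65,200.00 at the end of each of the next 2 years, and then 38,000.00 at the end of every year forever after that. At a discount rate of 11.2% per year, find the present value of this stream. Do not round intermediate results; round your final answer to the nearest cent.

PV of 2-year annuity: 65,200.00 × [1 − (1+0.112)^−2] / 0.112 = 111360.69562
Perpetuity value at year 2: 38,000.00 / 0.112 = 339285.71429
PV of perpetuity: 339285.71429 / (1+0.112)^2 = 274382.24138
Total PV = 111360.69562 + 274382.24138 = 385742.93700

385742.94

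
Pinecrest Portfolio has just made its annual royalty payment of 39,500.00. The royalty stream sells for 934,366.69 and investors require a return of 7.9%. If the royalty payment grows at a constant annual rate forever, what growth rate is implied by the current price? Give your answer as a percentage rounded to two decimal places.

P = D₀(1+g)/(r−g) ⇒ P(r−g) = D₀(1+g) ⇒ g(P+D₀) = P·r − D₀
g = (P·r − D₀)/(P + D₀) = (934,366.69×0.079 − 39,500.00) / (934,366.69 + 39,500.00) = 0.035236

3.52%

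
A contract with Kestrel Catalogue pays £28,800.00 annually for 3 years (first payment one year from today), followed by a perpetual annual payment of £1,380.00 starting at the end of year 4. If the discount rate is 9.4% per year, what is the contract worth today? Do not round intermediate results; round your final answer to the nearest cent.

£83597.11

PV of 3-year annuity: £28,800.00 × [1 − (1+0.094)^−3] / 0.094 = 72384.69710
Perpetuity value at year 3: £1,380.00 / 0.094 = 14680.85106
PV of perpetuity: 14680.85106 / (1+0.094)^3 = 11212.41766
Total PV = 72384.69710 + 11212.41766 = 83597.11476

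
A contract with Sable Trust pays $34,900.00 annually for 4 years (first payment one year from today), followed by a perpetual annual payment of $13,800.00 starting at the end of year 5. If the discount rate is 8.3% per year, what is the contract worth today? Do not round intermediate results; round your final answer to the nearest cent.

$235686.79

PV of 4-year annuity: $34,900.00 × [1 − (1+0.083)^−4] / 0.083 = 114825.51760
Perpetuity value at year 4: $13,800.00 / 0.083 = 166265.06024
PV of perpetuity: 166265.06024 / (1+0.083)^4 = 120861.27391
Total PV = 114825.51760 + 120861.27391 = 235686.79151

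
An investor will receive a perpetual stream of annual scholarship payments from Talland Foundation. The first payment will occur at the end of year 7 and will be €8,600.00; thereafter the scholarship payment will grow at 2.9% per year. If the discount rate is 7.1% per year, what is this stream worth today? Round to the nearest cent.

€135678.91

Value at end of year 6: C₁ / (r − g) = €8,600.00 / (0.071 − 0.029) = €204,761.9048
Discount to today: PV = €204,761.9048 / (1 + 0.071)^6 = €204,761.9048 / 1.509165 = €135,678.91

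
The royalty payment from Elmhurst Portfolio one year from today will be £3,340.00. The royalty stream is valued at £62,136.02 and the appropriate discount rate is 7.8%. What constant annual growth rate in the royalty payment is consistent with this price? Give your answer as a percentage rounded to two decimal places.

2.42%

P = D₁/(r−g) ⇒ g = r − D₁/P = 0.078 − £3,340.00/£62,136.02 = 0.024247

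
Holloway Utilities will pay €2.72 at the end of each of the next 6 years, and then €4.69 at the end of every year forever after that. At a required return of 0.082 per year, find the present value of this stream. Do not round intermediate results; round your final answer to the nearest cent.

€48.14

PV of 6-year annuity: €2.72 × [1 − (1+0.082)^−6] / 0.082 = 12.49830
Perpetuity value at year 6: €4.69 / 0.082 = 57.19512
PV of perpetuity: 57.19512 / (1+0.082)^6 = 35.64474
Total PV = 12.49830 + 35.64474 = 48.14304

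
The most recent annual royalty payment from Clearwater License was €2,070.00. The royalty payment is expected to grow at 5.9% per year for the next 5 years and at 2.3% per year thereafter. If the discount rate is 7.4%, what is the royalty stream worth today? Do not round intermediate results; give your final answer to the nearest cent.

D_1 = 2192.13000
D_2 = 2321.46567
D_3 = 2458.43214
D_4 = 2603.47964
D_5 = 2757.08494
Terminal value at year 5: TV = D_5×(1+g_2)/(r−g_2) = 2820.49789/0.051 = 55303.88026
P_0 = D_1/(1+r)^1 + D_2/(1+r)^2 + D_3/(1+r)^3 + D_4/(1+r)^4 + D_5/(1+r)^5 + TV/(1+r)^5
    = 2041.08939 + 2012.58255 + 1984.47386 + 1956.75774 + 1929.42872 + 38702.07024 = 48626.40249

€48626.40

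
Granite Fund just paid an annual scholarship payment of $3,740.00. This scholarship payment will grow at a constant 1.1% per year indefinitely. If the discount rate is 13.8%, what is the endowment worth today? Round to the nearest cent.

$29772.76

D₁ = D₀ × (1 + g) = $3,740.00 × 1.011 = $3,781.1400
Growing perpetuity: P = D₁ / (r − g) = $3,781.1400 / (0.138 − 0.011) = $29,772.76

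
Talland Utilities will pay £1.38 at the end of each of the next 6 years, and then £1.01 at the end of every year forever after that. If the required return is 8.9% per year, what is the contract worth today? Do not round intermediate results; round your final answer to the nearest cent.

£13.01

PV of 6-year annuity: £1.38 × [1 − (1+0.089)^−6] / 0.089 = 6.20907
Perpetuity value at year 6: £1.01 / 0.089 = 11.34831
PV of perpetuity: 11.34831 / (1+0.089)^6 = 6.80400
Total PV = 6.20907 + 6.80400 = 13.01306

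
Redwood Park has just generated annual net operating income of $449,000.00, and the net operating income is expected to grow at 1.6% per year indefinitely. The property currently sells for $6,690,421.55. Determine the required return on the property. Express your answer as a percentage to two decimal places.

D₁ = $449,000.00 × 1.016 = $456,184.0000
P = D₁/(r − g) ⇒ r = D₁/P + g = $456,184.0000/$6,690,421.55 + 0.016 = 0.068185 + 0.016 = 0.084185

8.42%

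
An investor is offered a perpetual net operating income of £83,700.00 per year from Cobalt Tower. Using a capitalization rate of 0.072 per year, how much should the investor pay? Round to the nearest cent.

£1162500.00

Level perpetuity: PV = C / r = £83,700.00 / 0.072 = £1,162,500.00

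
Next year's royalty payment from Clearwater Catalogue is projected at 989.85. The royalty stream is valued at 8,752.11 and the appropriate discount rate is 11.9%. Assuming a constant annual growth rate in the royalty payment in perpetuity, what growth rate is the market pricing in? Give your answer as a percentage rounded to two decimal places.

P = D₁/(r−g) ⇒ g = r − D₁/P = 0.119 − 989.85/8,752.11 = 0.005902

0.59%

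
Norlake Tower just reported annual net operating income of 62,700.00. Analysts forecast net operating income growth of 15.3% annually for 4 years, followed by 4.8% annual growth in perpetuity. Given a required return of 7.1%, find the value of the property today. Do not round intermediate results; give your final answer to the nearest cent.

D_1 = 72293.10000
D_2 = 83353.94430
D_3 = 96107.09778
D_4 = 110811.48374
Terminal value at year 4: TV = D_4×(1+g_2)/(r−g_2) = 116130.43496/0.023 = 5049149.34597
P_0 = D_1/(1+r)^1 + D_2/(1+r)^2 + D_3/(1+r)^3 + D_4/(1+r)^4 + TV/(1+r)^4
    = 67500.56022 + 72668.67034 + 78232.47143 + 84222.25916 + 3837605.54798 = 4140229.50914

4140229.51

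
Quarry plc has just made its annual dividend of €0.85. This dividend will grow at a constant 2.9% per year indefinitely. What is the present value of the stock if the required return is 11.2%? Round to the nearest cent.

€10.54

D₁ = D₀ × (1 + g) = €0.85 × 1.029 = €0.8747
Growing perpetuity: P = D₁ / (r − g) = €0.8747 / (0.112 − 0.029) = €10.54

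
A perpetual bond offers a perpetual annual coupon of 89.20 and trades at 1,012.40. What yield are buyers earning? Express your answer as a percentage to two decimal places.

8.81%

P = C/r ⇒ r = C/P = 89.20/1,012.40 = 0.088107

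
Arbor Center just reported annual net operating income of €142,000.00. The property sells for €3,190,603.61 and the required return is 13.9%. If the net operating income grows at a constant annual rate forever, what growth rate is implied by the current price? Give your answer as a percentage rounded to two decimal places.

P = D₀(1+g)/(r−g) ⇒ P(r−g) = D₀(1+g) ⇒ g(P+D₀) = P·r − D₀
g = (P·r − D₀)/(P + D₀) = (€3,190,603.61×0.139 − €142,000.00) / (€3,190,603.61 + €142,000.00) = 0.090468

9.05%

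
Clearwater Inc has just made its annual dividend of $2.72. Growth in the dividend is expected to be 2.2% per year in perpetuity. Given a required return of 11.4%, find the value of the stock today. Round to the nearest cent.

$30.22

D₁ = D₀ × (1 + g) = $2.72 × 1.022 = $2.7798
Growing perpetuity: P = D₁ / (r − g) = $2.7798 / (0.114 − 0.022) = $30.22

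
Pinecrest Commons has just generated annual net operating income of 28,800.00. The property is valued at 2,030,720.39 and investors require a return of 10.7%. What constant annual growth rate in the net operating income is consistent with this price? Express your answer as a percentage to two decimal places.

9.15%

P = D₀(1+g)/(r−g) ⇒ P(r−g) = D₀(1+g) ⇒ g(P+D₀) = P·r − D₀
g = (P·r − D₀)/(P + D₀) = (2,030,720.39×0.107 − 28,800.00) / (2,030,720.39 + 28,800.00) = 0.091520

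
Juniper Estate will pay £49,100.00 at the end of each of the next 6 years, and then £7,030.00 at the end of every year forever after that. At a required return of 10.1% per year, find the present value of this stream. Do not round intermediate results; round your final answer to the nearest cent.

PV of 6-year annuity: £49,100.00 × [1 − (1+0.101)^−6] / 0.101 = 213218.08479
Perpetuity value at year 6: £7,030.00 / 0.101 = 69603.96040
PV of perpetuity: 69603.96040 / (1+0.101)^6 = 39075.99428
Total PV = 213218.08479 + 39075.99428 = 252294.07908

£252294.08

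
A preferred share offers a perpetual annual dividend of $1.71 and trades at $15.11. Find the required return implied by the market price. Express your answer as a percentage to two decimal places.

P = C/r ⇒ r = C/P = $1.71/$15.11 = 0.113170

11.32%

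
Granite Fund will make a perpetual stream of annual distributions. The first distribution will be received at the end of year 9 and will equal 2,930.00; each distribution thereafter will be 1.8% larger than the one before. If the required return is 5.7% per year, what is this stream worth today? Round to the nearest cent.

48217.33

Value at end of year 8: C₁ / (r − g) = 2,930.00 / (0.057 − 0.018) = 75,128.2051
Discount to today: PV = 75,128.2051 / (1 + 0.057)^8 = 75,128.2051 / 1.558116 = 48,217.33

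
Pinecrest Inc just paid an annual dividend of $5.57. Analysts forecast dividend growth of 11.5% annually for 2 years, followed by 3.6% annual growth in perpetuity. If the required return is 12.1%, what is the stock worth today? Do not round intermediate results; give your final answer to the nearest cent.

$78.21

D_1 = 6.21055
D_2 = 6.92476
Terminal value at year 2: TV = D_2×(1+g_2)/(r−g_2) = 7.17405/0.085 = 84.40064
P_0 = D_1/(1+r)^1 + D_2/(1+r)^2 + TV/(1+r)^2
    = 5.54019 + 5.51053 + 67.16369 = 78.21441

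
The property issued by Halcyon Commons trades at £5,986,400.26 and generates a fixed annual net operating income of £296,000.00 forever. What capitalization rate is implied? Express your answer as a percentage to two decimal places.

4.94%

P = C/r ⇒ r = C/P = £296,000.00/£5,986,400.26 = 0.049445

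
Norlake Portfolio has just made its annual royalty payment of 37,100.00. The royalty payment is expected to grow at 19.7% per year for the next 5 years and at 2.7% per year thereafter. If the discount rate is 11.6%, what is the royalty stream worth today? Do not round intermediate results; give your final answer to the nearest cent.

D_1 = 44408.70000
D_2 = 53157.21390
D_3 = 63629.18504
D_4 = 76164.13449
D_5 = 91168.46899
Terminal value at year 5: TV = D_5×(1+g_2)/(r−g_2) = 93630.01765/0.089 = 1052022.67020
P_0 = D_1/(1+r)^1 + D_2/(1+r)^2 + D_3/(1+r)^3 + D_4/(1+r)^4 + D_5/(1+r)^5 + TV/(1+r)^5
    = 39792.74194 + 42680.92482 + 45778.73388 + 49101.38392 + 52665.19404 + 607720.83459 = 837739.81318

837739.81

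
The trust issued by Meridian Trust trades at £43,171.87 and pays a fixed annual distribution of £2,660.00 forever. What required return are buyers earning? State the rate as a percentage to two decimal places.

6.16%

P = C/r ⇒ r = C/P = £2,660.00/£43,171.87 = 0.061614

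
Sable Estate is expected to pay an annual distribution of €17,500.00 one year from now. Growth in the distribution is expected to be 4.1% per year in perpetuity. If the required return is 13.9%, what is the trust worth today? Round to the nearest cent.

Growing perpetuity: P = D₁ / (r − g) = €17,500.0000 / (0.139 − 0.041) = €178,571.43

€178571.43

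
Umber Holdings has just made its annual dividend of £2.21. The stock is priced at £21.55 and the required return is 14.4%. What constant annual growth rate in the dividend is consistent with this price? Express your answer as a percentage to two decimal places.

P = D₀(1+g)/(r−g) ⇒ P(r−g) = D₀(1+g) ⇒ g(P+D₀) = P·r − D₀
g = (P·r − D₀)/(P + D₀) = (£21.55×0.144 − £2.21) / (£21.55 + £2.21) = 0.037593

3.76%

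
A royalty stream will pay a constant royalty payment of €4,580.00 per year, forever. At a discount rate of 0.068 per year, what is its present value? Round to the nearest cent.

€67352.94

Level perpetuity: PV = C / r = €4,580.00 / 0.068 = €67,352.94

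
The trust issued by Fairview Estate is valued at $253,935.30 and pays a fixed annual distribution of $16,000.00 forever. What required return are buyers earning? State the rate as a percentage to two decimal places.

P = C/r ⇒ r = C/P = $16,000.00/$253,935.30 = 0.063008

6.30%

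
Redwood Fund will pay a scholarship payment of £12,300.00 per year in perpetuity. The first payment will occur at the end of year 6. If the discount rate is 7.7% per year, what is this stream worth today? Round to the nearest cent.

£110239.15

Value at end of year 5: C / r = £12,300.00 / 0.077 = £159,740.2597
Discount to today: PV = £159,740.2597 / (1 + 0.077)^5 = £159,740.2597 / 1.449034 = £110,239.15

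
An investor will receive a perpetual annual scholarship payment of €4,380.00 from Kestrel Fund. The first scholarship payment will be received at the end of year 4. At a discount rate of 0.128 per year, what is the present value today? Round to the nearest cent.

€23841.68

Value at end of year 3: C / r = €4,380.00 / 0.128 = €34,218.7500
Discount to today: PV = €34,218.7500 / (1 + 0.128)^3 = €34,218.7500 / 1.435249 = €23,841.68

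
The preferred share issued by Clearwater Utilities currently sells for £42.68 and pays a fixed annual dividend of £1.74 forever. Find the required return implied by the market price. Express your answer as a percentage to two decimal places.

4.08%

P = C/r ⇒ r = C/P = £1.74/£42.68 = 0.040769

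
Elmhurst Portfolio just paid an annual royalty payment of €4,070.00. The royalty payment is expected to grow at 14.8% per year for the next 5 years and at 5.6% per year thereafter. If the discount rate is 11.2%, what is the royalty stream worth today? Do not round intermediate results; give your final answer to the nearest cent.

€112416.61

D_1 = 4672.36000
D_2 = 5363.86928
D_3 = 6157.72193
D_4 = 7069.06478
D_5 = 8115.28637
Terminal value at year 5: TV = D_5×(1+g_2)/(r−g_2) = 8569.74240/0.056 = 153031.11435
P_0 = D_1/(1+r)^1 + D_2/(1+r)^2 + D_3/(1+r)^3 + D_4/(1+r)^4 + D_5/(1+r)^5 + TV/(1+r)^5
    = 4201.76259 + 4337.79088 + 4478.22295 + 4623.20139 + 4772.87338 + 90002.75521 = 112416.60641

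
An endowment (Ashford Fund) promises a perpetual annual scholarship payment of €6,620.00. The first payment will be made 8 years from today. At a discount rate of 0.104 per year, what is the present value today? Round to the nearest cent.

Value at end of year 7: C / r = €6,620.00 / 0.104 = €63,653.8462
Discount to today: PV = €63,653.8462 / (1 + 0.104)^7 = €63,653.8462 / 1.998865 = €31,844.99

€31844.99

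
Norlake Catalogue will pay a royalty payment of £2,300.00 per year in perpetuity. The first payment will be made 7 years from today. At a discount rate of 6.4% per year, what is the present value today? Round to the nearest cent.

£24768.41

Value at end of year 6: C / r = £2,300.00 / 0.064 = £35,937.5000
Discount to today: PV = £35,937.5000 / (1 + 0.064)^6 = £35,937.5000 / 1.450941 = £24,768.41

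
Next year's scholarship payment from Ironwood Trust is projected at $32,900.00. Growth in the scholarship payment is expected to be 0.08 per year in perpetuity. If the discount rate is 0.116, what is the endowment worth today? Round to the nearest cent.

$913888.89

Growing perpetuity: P = D₁ / (r − g) = $32,900.0000 / (0.116 − 0.08) = $913,888.89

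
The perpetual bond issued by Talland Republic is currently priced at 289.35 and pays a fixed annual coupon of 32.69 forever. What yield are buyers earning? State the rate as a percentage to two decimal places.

P = C/r ⇒ r = C/P = 32.69/289.35 = 0.112977

11.30%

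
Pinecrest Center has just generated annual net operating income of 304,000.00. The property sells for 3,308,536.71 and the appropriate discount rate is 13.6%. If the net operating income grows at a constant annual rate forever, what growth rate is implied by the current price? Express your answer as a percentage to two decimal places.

P = D₀(1+g)/(r−g) ⇒ P(r−g) = D₀(1+g) ⇒ g(P+D₀) = P·r − D₀
g = (P·r − D₀)/(P + D₀) = (3,308,536.71×0.136 − 304,000.00) / (3,308,536.71 + 304,000.00) = 0.040404

4.04%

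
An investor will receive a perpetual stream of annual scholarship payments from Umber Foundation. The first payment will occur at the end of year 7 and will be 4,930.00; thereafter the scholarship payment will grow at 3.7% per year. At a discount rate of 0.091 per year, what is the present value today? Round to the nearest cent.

54138.31

Value at end of year 6: C₁ / (r − g) = 4,930.00 / (0.091 − 0.037) = 91,296.2963
Discount to today: PV = 91,296.2963 / (1 + 0.091)^6 = 91,296.2963 / 1.686353 = 54,138.31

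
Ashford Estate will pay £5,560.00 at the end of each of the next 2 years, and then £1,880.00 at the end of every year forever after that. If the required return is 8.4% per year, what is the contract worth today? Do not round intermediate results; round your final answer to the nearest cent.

£28907.55

PV of 2-year annuity: £5,560.00 × [1 − (1+0.084)^−2] / 0.084 = 9860.84067
Perpetuity value at year 2: £1,880.00 / 0.084 = 22380.95238
PV of perpetuity: 22380.95238 / (1+0.084)^2 = 19046.71129
Total PV = 9860.84067 + 19046.71129 = 28907.55196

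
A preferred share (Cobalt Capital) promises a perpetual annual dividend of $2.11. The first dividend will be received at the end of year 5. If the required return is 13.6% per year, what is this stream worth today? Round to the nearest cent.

Value at end of year 4: C / r = $2.11 / 0.136 = $15.5147
Discount to today: PV = $15.5147 / (1 + 0.136)^4 = $15.5147 / 1.665380 = $9.32

$9.32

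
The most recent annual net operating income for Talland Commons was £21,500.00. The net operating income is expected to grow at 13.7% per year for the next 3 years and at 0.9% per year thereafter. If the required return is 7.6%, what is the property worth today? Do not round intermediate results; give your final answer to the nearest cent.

£454125.21

D_1 = 24445.50000
D_2 = 27794.53350
D_3 = 31602.38459
Terminal value at year 3: TV = D_3×(1+g_2)/(r−g_2) = 31886.80605/0.067 = 475922.47837
P_0 = D_1/(1+r)^1 + D_2/(1+r)^2 + D_3/(1+r)^3 + TV/(1+r)^3
    = 22718.86617 + 24006.83163 + 25367.81372 + 382031.70219 = 454125.21371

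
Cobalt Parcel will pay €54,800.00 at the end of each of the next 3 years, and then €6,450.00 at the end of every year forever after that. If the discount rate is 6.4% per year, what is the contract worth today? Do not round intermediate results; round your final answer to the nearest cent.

PV of 3-year annuity: €54,800.00 × [1 − (1+0.064)^−3] / 0.064 = 145403.71081
Perpetuity value at year 3: €6,450.00 / 0.064 = 100781.25000
PV of perpetuity: 100781.25000 / (1+0.064)^3 = 83667.12710
Total PV = 145403.71081 + 83667.12710 = 229070.83792

€229070.84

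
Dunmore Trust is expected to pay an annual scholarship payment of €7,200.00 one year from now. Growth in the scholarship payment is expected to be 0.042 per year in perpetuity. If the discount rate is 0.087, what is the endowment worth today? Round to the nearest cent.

€160000.00

Growing perpetuity: P = D₁ / (r − g) = €7,200.0000 / (0.087 − 0.042) = €160,000.00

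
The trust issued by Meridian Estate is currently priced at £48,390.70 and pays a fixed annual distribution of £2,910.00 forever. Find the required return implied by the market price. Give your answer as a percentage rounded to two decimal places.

P = C/r ⇒ r = C/P = £2,910.00/£48,390.70 = 0.060136

6.01%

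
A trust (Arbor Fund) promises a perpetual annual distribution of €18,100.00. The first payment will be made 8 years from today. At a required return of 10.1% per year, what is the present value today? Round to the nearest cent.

€91378.91

Value at end of year 7: C / r = €18,100.00 / 0.101 = €179,207.9208
Discount to today: PV = €179,207.9208 / (1 + 0.101)^7 = €179,207.9208 / 1.961152 = €91,378.91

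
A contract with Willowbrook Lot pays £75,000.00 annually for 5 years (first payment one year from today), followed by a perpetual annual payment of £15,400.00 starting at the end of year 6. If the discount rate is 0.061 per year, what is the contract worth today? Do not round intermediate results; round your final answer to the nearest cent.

£502834.39

PV of 5-year annuity: £75,000.00 × [1 − (1+0.061)^−5] / 0.061 = 315069.68348
Perpetuity value at year 5: £15,400.00 / 0.061 = 252459.01639
PV of perpetuity: 252459.01639 / (1+0.061)^5 = 187764.70805
Total PV = 315069.68348 + 187764.70805 = 502834.39153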